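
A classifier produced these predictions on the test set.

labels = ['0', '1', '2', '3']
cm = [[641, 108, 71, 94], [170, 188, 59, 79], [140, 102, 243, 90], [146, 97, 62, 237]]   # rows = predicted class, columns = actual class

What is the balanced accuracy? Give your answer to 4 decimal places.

Balanced accuracy = mean of per-class recall.
  0: recall = 641/1097 = 0.58432
  1: recall = 188/495 = 0.37980
  2: recall = 243/435 = 0.55862
  3: recall = 237/500 = 0.47400
Mean = (0.58432 + 0.37980 + 0.55862 + 0.47400) / 4 = 0.4992

0.4992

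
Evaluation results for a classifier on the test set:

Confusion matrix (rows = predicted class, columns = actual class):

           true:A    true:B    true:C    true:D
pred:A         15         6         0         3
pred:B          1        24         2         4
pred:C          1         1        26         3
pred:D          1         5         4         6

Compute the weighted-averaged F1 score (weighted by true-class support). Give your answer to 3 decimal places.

0.697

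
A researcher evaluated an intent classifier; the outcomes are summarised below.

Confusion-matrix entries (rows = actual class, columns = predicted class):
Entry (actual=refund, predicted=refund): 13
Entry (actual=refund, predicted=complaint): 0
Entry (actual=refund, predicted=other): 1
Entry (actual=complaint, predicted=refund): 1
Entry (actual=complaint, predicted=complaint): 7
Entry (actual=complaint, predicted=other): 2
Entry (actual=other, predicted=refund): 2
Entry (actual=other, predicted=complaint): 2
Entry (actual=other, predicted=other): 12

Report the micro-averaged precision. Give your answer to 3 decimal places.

Micro-averaging pools counts across classes: ΣTP=32, ΣFP=8, ΣFN=8.
Micro-precision = TP/(TP+FP) on pooled counts = 0.800 (equals overall accuracy in single-label multiclass).

0.800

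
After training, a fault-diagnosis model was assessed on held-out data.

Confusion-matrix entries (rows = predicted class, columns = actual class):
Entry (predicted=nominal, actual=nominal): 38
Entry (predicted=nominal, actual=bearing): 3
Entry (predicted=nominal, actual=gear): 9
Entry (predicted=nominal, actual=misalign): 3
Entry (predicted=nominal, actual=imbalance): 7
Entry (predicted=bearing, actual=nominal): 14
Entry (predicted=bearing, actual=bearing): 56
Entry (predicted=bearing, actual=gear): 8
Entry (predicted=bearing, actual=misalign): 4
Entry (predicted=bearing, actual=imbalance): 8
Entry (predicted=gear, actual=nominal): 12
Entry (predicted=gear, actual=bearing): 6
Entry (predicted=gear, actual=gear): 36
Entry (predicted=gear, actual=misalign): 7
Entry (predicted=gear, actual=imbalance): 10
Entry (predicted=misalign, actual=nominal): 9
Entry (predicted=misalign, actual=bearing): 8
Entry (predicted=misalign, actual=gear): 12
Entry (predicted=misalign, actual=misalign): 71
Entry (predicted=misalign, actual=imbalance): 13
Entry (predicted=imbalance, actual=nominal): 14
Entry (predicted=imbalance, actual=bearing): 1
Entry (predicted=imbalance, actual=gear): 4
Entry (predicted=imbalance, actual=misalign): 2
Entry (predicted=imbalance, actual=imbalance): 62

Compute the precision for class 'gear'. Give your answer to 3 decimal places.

Treat 'gear' as positive and all other classes as negative.
precision = TP/(TP+FP).
gear: TP=36, FP=12+6+7+10=35 → 36/71 = 0.5070

0.507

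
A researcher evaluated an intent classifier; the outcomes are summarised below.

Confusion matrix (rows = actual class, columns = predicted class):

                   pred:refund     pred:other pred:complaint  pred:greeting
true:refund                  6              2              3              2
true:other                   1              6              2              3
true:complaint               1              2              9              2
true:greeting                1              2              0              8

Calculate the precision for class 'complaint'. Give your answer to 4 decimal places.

0.6429

precision = TP/(TP+FP).
complaint: TP=9, FP=3+2+0=5 → 9/14 = 0.64286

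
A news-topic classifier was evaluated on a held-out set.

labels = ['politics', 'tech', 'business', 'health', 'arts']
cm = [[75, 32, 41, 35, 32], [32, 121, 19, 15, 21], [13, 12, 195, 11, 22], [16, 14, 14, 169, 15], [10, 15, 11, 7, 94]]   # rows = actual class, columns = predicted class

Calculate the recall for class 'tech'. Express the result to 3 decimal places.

0.582

recall = TP/(TP+FN).
tech: TP=121, FN=32+19+15+21=87 → 121/208 = 0.5817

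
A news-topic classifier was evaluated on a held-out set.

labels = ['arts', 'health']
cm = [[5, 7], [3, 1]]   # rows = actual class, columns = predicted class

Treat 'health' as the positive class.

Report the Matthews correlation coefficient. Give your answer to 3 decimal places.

MCC = (TP·TN − FP·FN) / √((TP+FP)(TP+FN)(TN+FP)(TN+FN))
Numerator = 1·5 − 7·3 = -16
Denominator = √(8·4·12·8) = √3072 = 55.4256
MCC = -16 / 55.4256 = -0.289

-0.289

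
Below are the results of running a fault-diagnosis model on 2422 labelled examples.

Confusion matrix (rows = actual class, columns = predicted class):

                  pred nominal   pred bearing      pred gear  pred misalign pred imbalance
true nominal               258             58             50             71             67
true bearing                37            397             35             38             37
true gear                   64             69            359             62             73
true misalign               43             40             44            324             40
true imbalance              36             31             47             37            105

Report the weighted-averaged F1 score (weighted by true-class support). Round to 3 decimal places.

Per-class F1 score (2·TP/(2·TP+FP+FN)):
  nominal: TP=258, FP=37+64+43+36=180, FN=58+50+71+67=246 → 516/942 = 0.5478
  bearing: TP=397, FP=58+69+40+31=198, FN=37+35+38+37=147 → 794/1139 = 0.6971
  gear: TP=359, FP=50+35+44+47=176, FN=64+69+62+73=268 → 718/1162 = 0.6179
  misalign: TP=324, FP=71+38+62+37=208, FN=43+40+44+40=167 → 648/1023 = 0.6334
  imbalance: TP=105, FP=67+37+73+40=217, FN=36+31+47+37=151 → 210/578 = 0.3633
Weighted-F1 score = Σ (supportᵢ/N)·F1 scoreᵢ with N=2422: (504/2422)·0.5478 + (544/2422)·0.6971 + (627/2422)·0.6179 + (491/2422)·0.6334 + (256/2422)·0.3633 = 0.597

0.597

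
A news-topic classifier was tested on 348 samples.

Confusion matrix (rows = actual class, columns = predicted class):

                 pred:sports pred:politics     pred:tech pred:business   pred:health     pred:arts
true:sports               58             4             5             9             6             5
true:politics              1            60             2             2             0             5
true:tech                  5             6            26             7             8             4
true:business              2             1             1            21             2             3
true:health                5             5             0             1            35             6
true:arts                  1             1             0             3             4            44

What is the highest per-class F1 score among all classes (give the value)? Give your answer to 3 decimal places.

0.816

Per-class F1 score (2·TP/(2·TP+FP+FN)):
  sports: TP=58, FP=1+5+2+5+1=14, FN=4+5+9+6+5=29 → 116/159 = 0.7296
  politics: TP=60, FP=4+6+1+5+1=17, FN=1+2+2+0+5=10 → 120/147 = 0.8163
  tech: TP=26, FP=5+2+1+0+0=8, FN=5+6+7+8+4=30 → 52/90 = 0.5778
  business: TP=21, FP=9+2+7+1+3=22, FN=2+1+1+2+3=9 → 42/73 = 0.5753
  health: TP=35, FP=6+0+8+2+4=20, FN=5+5+0+1+6=17 → 70/107 = 0.6542
  arts: TP=44, FP=5+5+4+3+6=23, FN=1+1+0+3+4=9 → 88/120 = 0.7333
Highest is class 'politics' with F1 score = 0.816.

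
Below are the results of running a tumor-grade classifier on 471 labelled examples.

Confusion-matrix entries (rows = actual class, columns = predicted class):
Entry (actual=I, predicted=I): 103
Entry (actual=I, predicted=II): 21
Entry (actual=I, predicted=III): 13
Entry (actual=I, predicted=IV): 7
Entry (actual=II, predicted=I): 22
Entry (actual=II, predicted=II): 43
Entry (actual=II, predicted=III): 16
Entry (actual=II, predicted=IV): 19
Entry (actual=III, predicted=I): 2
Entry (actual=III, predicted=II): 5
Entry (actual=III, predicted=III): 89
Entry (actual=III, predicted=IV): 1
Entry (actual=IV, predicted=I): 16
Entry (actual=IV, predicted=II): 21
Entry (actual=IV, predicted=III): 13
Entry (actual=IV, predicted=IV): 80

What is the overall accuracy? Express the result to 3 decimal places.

Accuracy = trace / total = (103+43+89+80=315) / 471 = 315/471 = 0.669

0.669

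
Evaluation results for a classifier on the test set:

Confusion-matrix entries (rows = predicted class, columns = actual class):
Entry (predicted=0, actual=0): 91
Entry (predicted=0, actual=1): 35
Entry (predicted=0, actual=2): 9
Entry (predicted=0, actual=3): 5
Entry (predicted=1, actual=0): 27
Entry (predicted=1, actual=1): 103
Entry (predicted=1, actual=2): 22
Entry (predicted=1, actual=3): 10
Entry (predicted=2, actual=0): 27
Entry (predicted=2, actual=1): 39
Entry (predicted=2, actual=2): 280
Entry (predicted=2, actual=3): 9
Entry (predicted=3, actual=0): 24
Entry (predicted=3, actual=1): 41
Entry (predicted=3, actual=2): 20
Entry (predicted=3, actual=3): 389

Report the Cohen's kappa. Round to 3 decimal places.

0.666

Observed agreement pₒ = trace/N = 863/1131 = 0.7630
Expected agreement pₑ = Σ (rowᵢ·colᵢ)/N² = (169·140 + 218·162 + 331·355 + 413·474)/1131² = 0.2910
κ = (pₒ − pₑ)/(1 − pₑ) = (0.7630 − 0.2910)/(1 − 0.2910) = 0.666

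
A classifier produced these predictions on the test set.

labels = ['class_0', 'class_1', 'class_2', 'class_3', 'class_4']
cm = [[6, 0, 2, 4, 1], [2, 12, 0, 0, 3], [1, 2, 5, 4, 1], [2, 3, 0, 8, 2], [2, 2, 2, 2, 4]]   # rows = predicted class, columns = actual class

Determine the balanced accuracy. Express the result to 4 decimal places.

0.4914

Balanced accuracy = mean of per-class recall.
  class_0: recall = 6/13 = 0.46154
  class_1: recall = 12/19 = 0.63158
  class_2: recall = 5/9 = 0.55556
  class_3: recall = 8/18 = 0.44444
  class_4: recall = 4/11 = 0.36364
Mean = (0.46154 + 0.63158 + 0.55556 + 0.44444 + 0.36364) / 5 = 0.4914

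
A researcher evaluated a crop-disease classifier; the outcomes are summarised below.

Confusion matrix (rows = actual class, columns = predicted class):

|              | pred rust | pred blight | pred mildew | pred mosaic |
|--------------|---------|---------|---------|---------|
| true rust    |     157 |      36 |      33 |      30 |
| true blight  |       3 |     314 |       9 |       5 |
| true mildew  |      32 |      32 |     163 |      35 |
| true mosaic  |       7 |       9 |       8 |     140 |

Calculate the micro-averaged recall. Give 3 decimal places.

Micro-averaging pools counts across classes: ΣTP=774, ΣFP=239, ΣFN=239.
Micro-recall = TP/(TP+FN) on pooled counts = 0.764 (equals overall accuracy in single-label multiclass).

0.764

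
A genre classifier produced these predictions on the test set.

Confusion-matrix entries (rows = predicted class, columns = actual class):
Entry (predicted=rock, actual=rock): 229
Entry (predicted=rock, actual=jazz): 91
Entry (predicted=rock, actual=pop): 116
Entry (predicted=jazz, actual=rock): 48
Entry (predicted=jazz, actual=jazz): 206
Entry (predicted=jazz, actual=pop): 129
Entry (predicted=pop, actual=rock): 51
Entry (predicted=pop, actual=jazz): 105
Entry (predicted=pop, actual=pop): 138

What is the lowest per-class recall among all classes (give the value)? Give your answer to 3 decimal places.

0.360

Per-class recall (TP/(TP+FN)):
  rock: TP=229, FN=48+51=99 → 229/328 = 0.6982
  jazz: TP=206, FN=91+105=196 → 206/402 = 0.5124
  pop: TP=138, FN=116+129=245 → 138/383 = 0.3603
Lowest is class 'pop' with recall = 0.360.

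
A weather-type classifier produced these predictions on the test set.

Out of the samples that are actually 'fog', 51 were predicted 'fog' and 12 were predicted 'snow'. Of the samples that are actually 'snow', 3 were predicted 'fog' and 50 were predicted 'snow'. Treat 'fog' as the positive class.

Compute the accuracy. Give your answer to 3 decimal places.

0.871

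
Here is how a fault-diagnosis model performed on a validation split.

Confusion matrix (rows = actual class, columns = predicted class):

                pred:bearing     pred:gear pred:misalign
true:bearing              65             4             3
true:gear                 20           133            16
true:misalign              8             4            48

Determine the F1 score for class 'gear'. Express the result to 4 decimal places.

Treat 'gear' as positive and all other classes as negative.
F1 score = 2·TP/(2·TP+FP+FN).
gear: TP=133, FP=4+4=8, FN=20+16=36 → 266/310 = 0.85806

0.8581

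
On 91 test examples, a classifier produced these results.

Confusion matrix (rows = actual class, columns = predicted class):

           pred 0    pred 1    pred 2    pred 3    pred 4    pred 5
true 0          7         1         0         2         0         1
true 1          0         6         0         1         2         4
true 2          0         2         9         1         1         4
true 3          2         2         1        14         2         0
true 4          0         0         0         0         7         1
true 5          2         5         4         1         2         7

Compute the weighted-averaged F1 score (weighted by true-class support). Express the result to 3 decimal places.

Per-class F1 score (2·TP/(2·TP+FP+FN)):
  0: TP=7, FP=0+0+2+0+2=4, FN=1+0+2+0+1=4 → 14/22 = 0.6364
  1: TP=6, FP=1+2+2+0+5=10, FN=0+0+1+2+4=7 → 12/29 = 0.4138
  2: TP=9, FP=0+0+1+0+4=5, FN=0+2+1+1+4=8 → 18/31 = 0.5806
  3: TP=14, FP=2+1+1+0+1=5, FN=2+2+1+2+0=7 → 28/40 = 0.7000
  4: TP=7, FP=0+2+1+2+2=7, FN=0+0+0+0+1=1 → 14/22 = 0.6364
  5: TP=7, FP=1+4+4+0+1=10, FN=2+5+4+1+2=14 → 14/38 = 0.3684
Weighted-F1 score = Σ (supportᵢ/N)·F1 scoreᵢ with N=91: (11/91)·0.6364 + (13/91)·0.4138 + (17/91)·0.5806 + (21/91)·0.7000 + (8/91)·0.6364 + (21/91)·0.3684 = 0.547

0.547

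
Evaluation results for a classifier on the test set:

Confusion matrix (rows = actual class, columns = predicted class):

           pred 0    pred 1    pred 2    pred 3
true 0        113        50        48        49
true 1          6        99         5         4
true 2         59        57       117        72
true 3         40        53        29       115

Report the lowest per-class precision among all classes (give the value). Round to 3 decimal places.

0.382

Per-class precision (TP/(TP+FP)):
  0: TP=113, FP=6+59+40=105 → 113/218 = 0.5183
  1: TP=99, FP=50+57+53=160 → 99/259 = 0.3822
  2: TP=117, FP=48+5+29=82 → 117/199 = 0.5879
  3: TP=115, FP=49+4+72=125 → 115/240 = 0.4792
Lowest is class '1' with precision = 0.382.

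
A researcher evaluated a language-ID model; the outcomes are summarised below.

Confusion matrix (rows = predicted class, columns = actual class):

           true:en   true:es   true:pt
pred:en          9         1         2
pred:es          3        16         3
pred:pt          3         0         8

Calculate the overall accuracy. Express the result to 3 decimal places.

Accuracy = trace / total = (9+16+8=33) / 45 = 33/45 = 0.733

0.733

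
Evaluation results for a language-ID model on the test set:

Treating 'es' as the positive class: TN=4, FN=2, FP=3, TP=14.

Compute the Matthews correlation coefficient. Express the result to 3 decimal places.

MCC = (TP·TN − FP·FN) / √((TP+FP)(TP+FN)(TN+FP)(TN+FN))
Numerator = 14·4 − 3·2 = 50
Denominator = √(17·16·7·6) = √11424 = 106.8831
MCC = 50 / 106.8831 = 0.468

0.468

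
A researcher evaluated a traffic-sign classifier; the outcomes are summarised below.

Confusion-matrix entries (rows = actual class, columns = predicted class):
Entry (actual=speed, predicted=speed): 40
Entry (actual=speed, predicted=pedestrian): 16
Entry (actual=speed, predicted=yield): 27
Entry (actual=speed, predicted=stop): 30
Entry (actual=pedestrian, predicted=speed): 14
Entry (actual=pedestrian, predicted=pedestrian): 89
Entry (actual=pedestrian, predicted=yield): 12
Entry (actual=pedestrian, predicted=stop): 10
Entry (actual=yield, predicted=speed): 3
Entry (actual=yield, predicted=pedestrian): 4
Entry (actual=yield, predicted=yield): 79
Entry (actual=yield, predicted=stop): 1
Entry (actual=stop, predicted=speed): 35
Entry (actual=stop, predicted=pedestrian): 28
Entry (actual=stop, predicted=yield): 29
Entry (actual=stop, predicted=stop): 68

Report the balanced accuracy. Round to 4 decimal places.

0.5998

Balanced accuracy = mean of per-class recall.
  speed: recall = 40/113 = 0.35398
  pedestrian: recall = 89/125 = 0.71200
  yield: recall = 79/87 = 0.90805
  stop: recall = 68/160 = 0.42500
Mean = (0.35398 + 0.71200 + 0.90805 + 0.42500) / 4 = 0.5998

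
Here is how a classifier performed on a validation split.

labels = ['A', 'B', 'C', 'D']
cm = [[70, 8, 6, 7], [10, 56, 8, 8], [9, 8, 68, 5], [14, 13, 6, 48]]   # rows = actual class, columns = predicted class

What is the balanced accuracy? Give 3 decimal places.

0.700

Balanced accuracy = mean of per-class recall.
  A: recall = 70/91 = 0.7692
  B: recall = 56/82 = 0.6829
  C: recall = 68/90 = 0.7556
  D: recall = 48/81 = 0.5926
Mean = (0.7692 + 0.6829 + 0.7556 + 0.5926) / 4 = 0.700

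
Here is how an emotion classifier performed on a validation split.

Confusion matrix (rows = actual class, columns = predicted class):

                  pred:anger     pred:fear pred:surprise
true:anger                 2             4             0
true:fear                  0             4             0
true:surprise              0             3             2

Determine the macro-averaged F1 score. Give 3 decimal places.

Per-class F1 score (2·TP/(2·TP+FP+FN)):
  anger: TP=2, FP=0+0=0, FN=4+0=4 → 4/8 = 0.5000
  fear: TP=4, FP=4+3=7, FN=0+0=0 → 8/15 = 0.5333
  surprise: TP=2, FP=0+0=0, FN=0+3=3 → 4/7 = 0.5714
Macro-F1 score = mean = (0.5000 + 0.5333 + 0.5714) / 3 = 0.535

0.535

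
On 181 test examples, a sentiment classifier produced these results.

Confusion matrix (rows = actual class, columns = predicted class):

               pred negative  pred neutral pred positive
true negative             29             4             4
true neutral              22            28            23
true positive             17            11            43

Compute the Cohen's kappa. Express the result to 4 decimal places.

Observed agreement pₒ = trace/N = 100/181 = 0.55249
Expected agreement pₑ = Σ (rowᵢ·colᵢ)/N² = (37·68 + 73·43 + 71·70)/181² = 0.32432
κ = (pₒ − pₑ)/(1 − pₑ) = (0.55249 − 0.32432)/(1 − 0.32432) = 0.3377

0.3377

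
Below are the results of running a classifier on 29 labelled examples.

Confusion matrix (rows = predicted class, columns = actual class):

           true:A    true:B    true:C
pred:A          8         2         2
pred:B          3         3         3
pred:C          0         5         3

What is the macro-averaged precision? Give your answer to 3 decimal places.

Per-class precision (TP/(TP+FP)):
  A: TP=8, FP=2+2=4 → 8/12 = 0.6667
  B: TP=3, FP=3+3=6 → 3/9 = 0.3333
  C: TP=3, FP=0+5=5 → 3/8 = 0.3750
Macro-precision = mean = (0.6667 + 0.3333 + 0.3750) / 3 = 0.458

0.458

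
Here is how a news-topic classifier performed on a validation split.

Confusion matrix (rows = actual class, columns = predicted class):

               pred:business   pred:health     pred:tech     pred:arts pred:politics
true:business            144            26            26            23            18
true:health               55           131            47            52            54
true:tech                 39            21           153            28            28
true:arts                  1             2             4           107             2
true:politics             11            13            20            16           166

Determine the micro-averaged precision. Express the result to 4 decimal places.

Micro-averaging pools counts across classes: ΣTP=701, ΣFP=486, ΣFN=486.
Micro-precision = TP/(TP+FP) on pooled counts = 0.5906 (equals overall accuracy in single-label multiclass).

0.5906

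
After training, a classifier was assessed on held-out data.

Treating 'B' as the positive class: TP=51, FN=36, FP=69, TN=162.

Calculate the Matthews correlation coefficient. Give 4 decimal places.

MCC = (TP·TN − FP·FN) / √((TP+FP)(TP+FN)(TN+FP)(TN+FN))
Numerator = 51·162 − 69·36 = 5778
Denominator = √(120·87·231·198) = √477504720 = 21851.8814
MCC = 5778 / 21851.8814 = 0.2644

0.2644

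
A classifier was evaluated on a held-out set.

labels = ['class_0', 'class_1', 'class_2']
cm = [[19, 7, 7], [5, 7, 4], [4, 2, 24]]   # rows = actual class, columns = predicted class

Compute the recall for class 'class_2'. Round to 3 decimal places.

0.800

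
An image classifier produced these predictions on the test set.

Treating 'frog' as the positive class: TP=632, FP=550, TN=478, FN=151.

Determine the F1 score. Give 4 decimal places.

0.6433

Precision = TP/(TP+FP) = 632/1182 = 0.5347
Recall = TP/(TP+FN) = 632/783 = 0.8072
F1 = 2·TP/(2·TP+FP+FN) = 1264/1965 = 0.6433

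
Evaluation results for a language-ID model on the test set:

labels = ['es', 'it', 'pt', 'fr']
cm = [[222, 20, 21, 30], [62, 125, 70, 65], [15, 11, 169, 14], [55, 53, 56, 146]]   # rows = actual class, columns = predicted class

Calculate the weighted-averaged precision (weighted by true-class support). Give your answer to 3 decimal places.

Per-class precision (TP/(TP+FP)):
  es: TP=222, FP=62+15+55=132 → 222/354 = 0.6271
  it: TP=125, FP=20+11+53=84 → 125/209 = 0.5981
  pt: TP=169, FP=21+70+56=147 → 169/316 = 0.5348
  fr: TP=146, FP=30+65+14=109 → 146/255 = 0.5725
Weighted-precision = Σ (supportᵢ/N)·precisionᵢ with N=1134: (293/1134)·0.6271 + (322/1134)·0.5981 + (209/1134)·0.5348 + (310/1134)·0.5725 = 0.587

0.587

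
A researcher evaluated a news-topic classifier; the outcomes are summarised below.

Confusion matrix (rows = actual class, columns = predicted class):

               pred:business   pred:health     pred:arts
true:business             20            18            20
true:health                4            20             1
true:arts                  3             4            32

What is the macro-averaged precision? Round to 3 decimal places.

0.607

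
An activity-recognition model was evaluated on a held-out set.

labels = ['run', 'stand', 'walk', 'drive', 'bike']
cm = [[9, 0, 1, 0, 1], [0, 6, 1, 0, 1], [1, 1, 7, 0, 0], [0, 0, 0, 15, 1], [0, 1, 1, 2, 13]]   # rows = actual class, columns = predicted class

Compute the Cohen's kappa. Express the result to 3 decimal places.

0.770

Observed agreement pₒ = trace/N = 50/61 = 0.8197
Expected agreement pₑ = Σ (rowᵢ·colᵢ)/N² = (11·10 + 8·8 + 9·10 + 16·17 + 17·16)/61² = 0.2171
κ = (pₒ − pₑ)/(1 − pₑ) = (0.8197 − 0.2171)/(1 − 0.2171) = 0.770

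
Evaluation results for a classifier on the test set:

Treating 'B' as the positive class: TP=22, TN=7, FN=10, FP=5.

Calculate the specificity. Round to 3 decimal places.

0.583

Specificity = TN/(TN+FP) = 7/(7+5) = 0.583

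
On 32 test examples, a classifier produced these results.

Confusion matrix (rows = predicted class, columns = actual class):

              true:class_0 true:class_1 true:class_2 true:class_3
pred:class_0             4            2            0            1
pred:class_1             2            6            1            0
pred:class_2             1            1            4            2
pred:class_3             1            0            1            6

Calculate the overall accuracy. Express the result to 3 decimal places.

Accuracy = trace / total = (4+6+4+6=20) / 32 = 20/32 = 0.625

0.625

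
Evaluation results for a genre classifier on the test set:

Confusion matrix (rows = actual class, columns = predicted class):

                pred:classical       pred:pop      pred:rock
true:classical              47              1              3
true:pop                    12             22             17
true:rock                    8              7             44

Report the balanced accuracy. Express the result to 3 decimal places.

Balanced accuracy = mean of per-class recall.
  classical: recall = 47/51 = 0.9216
  pop: recall = 22/51 = 0.4314
  rock: recall = 44/59 = 0.7458
Mean = (0.9216 + 0.4314 + 0.7458) / 3 = 0.700

0.700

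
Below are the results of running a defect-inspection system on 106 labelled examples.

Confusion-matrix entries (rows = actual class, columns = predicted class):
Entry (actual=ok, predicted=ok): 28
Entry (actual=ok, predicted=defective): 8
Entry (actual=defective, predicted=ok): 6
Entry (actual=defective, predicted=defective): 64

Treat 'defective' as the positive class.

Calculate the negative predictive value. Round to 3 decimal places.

NPV = TN/(TN+FN) = 28/(28+6) = 0.824

0.824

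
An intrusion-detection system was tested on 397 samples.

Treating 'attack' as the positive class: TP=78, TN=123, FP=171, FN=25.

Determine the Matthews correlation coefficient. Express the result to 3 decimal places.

MCC = (TP·TN − FP·FN) / √((TP+FP)(TP+FN)(TN+FP)(TN+FN))
Numerator = 78·123 − 171·25 = 5319
Denominator = √(249·103·294·148) = √1115952264 = 33405.8717
MCC = 5319 / 33405.8717 = 0.159

0.159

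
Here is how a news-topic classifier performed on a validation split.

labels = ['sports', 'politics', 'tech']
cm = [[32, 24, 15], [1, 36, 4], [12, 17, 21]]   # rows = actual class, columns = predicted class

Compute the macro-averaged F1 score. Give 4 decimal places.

Per-class F1 score (2·TP/(2·TP+FP+FN)):
  sports: TP=32, FP=1+12=13, FN=24+15=39 → 64/116 = 0.55172
  politics: TP=36, FP=24+17=41, FN=1+4=5 → 72/118 = 0.61017
  tech: TP=21, FP=15+4=19, FN=12+17=29 → 42/90 = 0.46667
Macro-F1 score = mean = (0.55172 + 0.61017 + 0.46667) / 3 = 0.5429

0.5429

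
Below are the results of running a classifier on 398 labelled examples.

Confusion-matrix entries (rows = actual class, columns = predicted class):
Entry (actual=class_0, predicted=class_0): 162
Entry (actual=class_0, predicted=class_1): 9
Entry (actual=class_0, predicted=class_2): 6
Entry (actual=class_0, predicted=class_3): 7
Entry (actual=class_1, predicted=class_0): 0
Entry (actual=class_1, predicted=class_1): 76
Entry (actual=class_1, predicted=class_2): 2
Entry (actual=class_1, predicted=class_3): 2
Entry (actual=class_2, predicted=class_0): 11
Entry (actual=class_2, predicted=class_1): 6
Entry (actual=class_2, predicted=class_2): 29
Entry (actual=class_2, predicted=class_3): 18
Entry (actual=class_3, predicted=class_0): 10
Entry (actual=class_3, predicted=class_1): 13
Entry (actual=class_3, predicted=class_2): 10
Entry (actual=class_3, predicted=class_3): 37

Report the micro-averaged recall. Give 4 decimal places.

0.7638

Micro-averaging pools counts across classes: ΣTP=304, ΣFP=94, ΣFN=94.
Micro-recall = TP/(TP+FN) on pooled counts = 0.7638 (equals overall accuracy in single-label multiclass).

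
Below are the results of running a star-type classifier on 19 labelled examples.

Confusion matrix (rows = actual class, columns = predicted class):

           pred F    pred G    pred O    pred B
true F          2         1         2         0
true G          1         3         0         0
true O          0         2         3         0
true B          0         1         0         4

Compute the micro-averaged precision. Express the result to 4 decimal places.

0.6316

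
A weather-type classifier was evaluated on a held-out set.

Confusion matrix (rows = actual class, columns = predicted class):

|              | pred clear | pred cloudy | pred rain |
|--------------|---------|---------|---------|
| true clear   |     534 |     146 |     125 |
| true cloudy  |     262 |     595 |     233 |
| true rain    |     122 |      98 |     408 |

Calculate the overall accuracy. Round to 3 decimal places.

0.609

Accuracy = trace / total = (534+595+408=1537) / 2523 = 1537/2523 = 0.609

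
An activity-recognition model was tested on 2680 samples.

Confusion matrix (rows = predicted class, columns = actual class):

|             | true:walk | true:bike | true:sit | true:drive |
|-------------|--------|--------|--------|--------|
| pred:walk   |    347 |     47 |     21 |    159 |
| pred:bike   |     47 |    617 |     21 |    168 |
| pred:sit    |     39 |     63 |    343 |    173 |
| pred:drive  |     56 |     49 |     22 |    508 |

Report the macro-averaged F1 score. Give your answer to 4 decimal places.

0.6745

Per-class F1 score (2·TP/(2·TP+FP+FN)):
  walk: TP=347, FP=47+21+159=227, FN=47+39+56=142 → 694/1063 = 0.65287
  bike: TP=617, FP=47+21+168=236, FN=47+63+49=159 → 1234/1629 = 0.75752
  sit: TP=343, FP=39+63+173=275, FN=21+21+22=64 → 686/1025 = 0.66927
  drive: TP=508, FP=56+49+22=127, FN=159+168+173=500 → 1016/1643 = 0.61838
Macro-F1 score = mean = (0.65287 + 0.75752 + 0.66927 + 0.61838) / 4 = 0.6745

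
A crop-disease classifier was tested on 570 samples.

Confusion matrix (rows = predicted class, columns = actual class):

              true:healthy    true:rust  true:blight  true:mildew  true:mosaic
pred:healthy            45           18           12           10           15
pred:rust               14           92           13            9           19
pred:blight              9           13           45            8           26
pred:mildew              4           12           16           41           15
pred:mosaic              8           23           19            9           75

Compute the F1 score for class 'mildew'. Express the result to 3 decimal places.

0.497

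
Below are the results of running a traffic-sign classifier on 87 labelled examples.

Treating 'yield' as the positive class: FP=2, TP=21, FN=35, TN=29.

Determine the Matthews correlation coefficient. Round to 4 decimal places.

MCC = (TP·TN − FP·FN) / √((TP+FP)(TP+FN)(TN+FP)(TN+FN))
Numerator = 21·29 − 2·35 = 539
Denominator = √(23·56·31·64) = √2555392 = 1598.5594
MCC = 539 / 1598.5594 = 0.3372

0.3372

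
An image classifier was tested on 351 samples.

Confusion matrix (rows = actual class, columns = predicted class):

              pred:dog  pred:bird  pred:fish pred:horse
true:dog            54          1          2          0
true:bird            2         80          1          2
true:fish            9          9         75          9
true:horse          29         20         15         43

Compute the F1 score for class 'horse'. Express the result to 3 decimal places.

Treat 'horse' as positive and all other classes as negative.
F1 score = 2·TP/(2·TP+FP+FN).
horse: TP=43, FP=0+2+9=11, FN=29+20+15=64 → 86/161 = 0.5342

0.534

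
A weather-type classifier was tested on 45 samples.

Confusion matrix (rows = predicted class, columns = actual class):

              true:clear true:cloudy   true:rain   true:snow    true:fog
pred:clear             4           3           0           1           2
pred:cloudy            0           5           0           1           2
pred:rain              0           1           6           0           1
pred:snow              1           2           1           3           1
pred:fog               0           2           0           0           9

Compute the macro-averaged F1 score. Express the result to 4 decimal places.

0.5927

Per-class F1 score (2·TP/(2·TP+FP+FN)):
  clear: TP=4, FP=3+0+1+2=6, FN=0+0+1+0=1 → 8/15 = 0.53333
  cloudy: TP=5, FP=0+0+1+2=3, FN=3+1+2+2=8 → 10/21 = 0.47619
  rain: TP=6, FP=0+1+0+1=2, FN=0+0+1+0=1 → 12/15 = 0.80000
  snow: TP=3, FP=1+2+1+1=5, FN=1+1+0+0=2 → 6/13 = 0.46154
  fog: TP=9, FP=0+2+0+0=2, FN=2+2+1+1=6 → 18/26 = 0.69231
Macro-F1 score = mean = (0.53333 + 0.47619 + 0.80000 + 0.46154 + 0.69231) / 5 = 0.5927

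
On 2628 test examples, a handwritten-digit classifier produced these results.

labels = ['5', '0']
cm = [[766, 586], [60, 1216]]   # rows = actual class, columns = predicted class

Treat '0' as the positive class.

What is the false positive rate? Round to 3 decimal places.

FPR = FP/(FP+TN) = 586/(586+766) = 0.433

0.433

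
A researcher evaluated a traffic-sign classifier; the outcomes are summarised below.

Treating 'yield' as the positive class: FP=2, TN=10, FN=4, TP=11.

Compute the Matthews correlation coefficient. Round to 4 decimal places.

MCC = (TP·TN − FP·FN) / √((TP+FP)(TP+FN)(TN+FP)(TN+FN))
Numerator = 11·10 − 2·4 = 102
Denominator = √(13·15·12·14) = √32760 = 180.9972
MCC = 102 / 180.9972 = 0.5635

0.5635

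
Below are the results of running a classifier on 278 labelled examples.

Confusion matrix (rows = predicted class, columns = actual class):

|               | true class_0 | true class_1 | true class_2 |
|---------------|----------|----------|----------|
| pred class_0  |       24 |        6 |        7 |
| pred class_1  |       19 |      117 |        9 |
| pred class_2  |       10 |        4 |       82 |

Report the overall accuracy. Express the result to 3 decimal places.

0.802

Accuracy = trace / total = (24+117+82=223) / 278 = 223/278 = 0.802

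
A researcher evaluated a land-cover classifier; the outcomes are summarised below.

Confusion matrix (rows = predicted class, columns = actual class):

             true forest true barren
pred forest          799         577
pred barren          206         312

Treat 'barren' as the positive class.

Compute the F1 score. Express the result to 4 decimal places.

0.4435

Precision = TP/(TP+FP) = 312/518 = 0.6023
Recall = TP/(TP+FN) = 312/889 = 0.3510
F1 = 2·TP/(2·TP+FP+FN) = 624/1407 = 0.4435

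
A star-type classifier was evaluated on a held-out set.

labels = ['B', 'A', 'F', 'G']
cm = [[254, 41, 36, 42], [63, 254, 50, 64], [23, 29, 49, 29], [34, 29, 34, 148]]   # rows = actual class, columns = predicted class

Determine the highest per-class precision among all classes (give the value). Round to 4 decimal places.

0.7195

Per-class precision (TP/(TP+FP)):
  B: TP=254, FP=63+23+34=120 → 254/374 = 0.67914
  A: TP=254, FP=41+29+29=99 → 254/353 = 0.71955
  F: TP=49, FP=36+50+34=120 → 49/169 = 0.28994
  G: TP=148, FP=42+64+29=135 → 148/283 = 0.52297
Highest is class 'A' with precision = 0.7195.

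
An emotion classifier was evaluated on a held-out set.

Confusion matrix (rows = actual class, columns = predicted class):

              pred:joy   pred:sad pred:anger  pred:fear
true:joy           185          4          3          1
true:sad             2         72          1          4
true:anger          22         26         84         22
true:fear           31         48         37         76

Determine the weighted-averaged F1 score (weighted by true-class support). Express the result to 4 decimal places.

Per-class F1 score (2·TP/(2·TP+FP+FN)):
  joy: TP=185, FP=2+22+31=55, FN=4+3+1=8 → 370/433 = 0.85450
  sad: TP=72, FP=4+26+48=78, FN=2+1+4=7 → 144/229 = 0.62882
  anger: TP=84, FP=3+1+37=41, FN=22+26+22=70 → 168/279 = 0.60215
  fear: TP=76, FP=1+4+22=27, FN=31+48+37=116 → 152/295 = 0.51525
Weighted-F1 score = Σ (supportᵢ/N)·F1 scoreᵢ with N=618: (193/618)·0.85450 + (79/618)·0.62882 + (154/618)·0.60215 + (192/618)·0.51525 = 0.6574

0.6574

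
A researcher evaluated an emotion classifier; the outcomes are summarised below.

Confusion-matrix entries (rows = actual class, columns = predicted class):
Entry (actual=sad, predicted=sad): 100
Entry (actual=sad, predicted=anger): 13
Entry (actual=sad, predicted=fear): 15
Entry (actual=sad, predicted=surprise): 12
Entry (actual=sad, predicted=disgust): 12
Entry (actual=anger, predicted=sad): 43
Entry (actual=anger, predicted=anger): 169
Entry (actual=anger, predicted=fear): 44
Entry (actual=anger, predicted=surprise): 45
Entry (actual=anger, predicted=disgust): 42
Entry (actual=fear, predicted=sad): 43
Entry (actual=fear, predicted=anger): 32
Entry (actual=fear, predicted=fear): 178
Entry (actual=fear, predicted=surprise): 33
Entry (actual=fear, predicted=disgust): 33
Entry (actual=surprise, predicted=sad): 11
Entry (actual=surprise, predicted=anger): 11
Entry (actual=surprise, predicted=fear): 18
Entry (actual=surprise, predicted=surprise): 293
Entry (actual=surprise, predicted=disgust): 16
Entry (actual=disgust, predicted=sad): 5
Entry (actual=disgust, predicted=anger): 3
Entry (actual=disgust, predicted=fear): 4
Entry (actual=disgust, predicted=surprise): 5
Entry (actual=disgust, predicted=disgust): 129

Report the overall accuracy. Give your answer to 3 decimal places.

0.664

Accuracy = trace / total = (100+169+178+293+129=869) / 1309 = 869/1309 = 0.664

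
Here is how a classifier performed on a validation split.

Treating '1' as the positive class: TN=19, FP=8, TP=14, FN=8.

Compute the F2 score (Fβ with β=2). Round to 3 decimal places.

0.636

Fβ = (1+β²)·TP / ((1+β²)·TP + β²·FN + FP), with β²=4
= 5·14 / (5·14 + 4·8 + 8) = 0.636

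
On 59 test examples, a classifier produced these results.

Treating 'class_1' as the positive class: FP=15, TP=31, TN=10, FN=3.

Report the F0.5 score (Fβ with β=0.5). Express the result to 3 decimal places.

0.711

Fβ = (1+β²)·TP / ((1+β²)·TP + β²·FN + FP), with β²=1/4
= 1.25·31 / (1.25·31 + 0.25·3 + 15) = 0.711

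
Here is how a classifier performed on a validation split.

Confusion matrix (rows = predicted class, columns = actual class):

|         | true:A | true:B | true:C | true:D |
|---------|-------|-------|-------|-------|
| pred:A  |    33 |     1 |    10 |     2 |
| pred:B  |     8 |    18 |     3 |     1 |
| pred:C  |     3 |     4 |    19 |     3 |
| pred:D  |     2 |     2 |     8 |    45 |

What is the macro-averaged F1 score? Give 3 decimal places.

0.689

Per-class F1 score (2·TP/(2·TP+FP+FN)):
  A: TP=33, FP=1+10+2=13, FN=8+3+2=13 → 66/92 = 0.7174
  B: TP=18, FP=8+3+1=12, FN=1+4+2=7 → 36/55 = 0.6545
  C: TP=19, FP=3+4+3=10, FN=10+3+8=21 → 38/69 = 0.5507
  D: TP=45, FP=2+2+8=12, FN=2+1+3=6 → 90/108 = 0.8333
Macro-F1 score = mean = (0.7174 + 0.6545 + 0.5507 + 0.8333) / 4 = 0.689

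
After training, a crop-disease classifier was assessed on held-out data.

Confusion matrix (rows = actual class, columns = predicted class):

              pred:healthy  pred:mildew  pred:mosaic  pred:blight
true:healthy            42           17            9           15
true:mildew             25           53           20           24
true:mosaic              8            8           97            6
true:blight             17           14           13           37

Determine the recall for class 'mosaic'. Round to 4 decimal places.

0.8151

recall = TP/(TP+FN).
mosaic: TP=97, FN=8+8+6=22 → 97/119 = 0.81513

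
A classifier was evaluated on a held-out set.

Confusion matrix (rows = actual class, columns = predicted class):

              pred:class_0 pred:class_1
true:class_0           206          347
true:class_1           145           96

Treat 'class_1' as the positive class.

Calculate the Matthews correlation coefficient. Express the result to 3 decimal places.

-0.212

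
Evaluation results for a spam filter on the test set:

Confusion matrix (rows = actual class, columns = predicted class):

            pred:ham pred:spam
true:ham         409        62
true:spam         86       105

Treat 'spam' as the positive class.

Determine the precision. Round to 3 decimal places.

0.629

Precision = TP/(TP+FP) = 105/(105+62) = 105/167 = 0.629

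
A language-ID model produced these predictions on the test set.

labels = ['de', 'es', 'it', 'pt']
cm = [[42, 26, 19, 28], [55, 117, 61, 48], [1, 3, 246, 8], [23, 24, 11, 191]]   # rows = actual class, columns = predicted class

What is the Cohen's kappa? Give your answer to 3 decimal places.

0.537

Observed agreement pₒ = trace/N = 596/903 = 0.6600
Expected agreement pₑ = Σ (rowᵢ·colᵢ)/N² = (115·121 + 281·170 + 258·337 + 249·275)/903² = 0.2663
κ = (pₒ − pₑ)/(1 − pₑ) = (0.6600 − 0.2663)/(1 − 0.2663) = 0.537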